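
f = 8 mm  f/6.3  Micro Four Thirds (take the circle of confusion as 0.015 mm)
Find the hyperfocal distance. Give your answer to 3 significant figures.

0.685 m

Hyperfocal distance H = f²/(N·c) + f = 8²/(6.3 × 0.015) + 8 = 64/0.0945 + 8 ≈ 685.2 mm ≈ 0.685 m.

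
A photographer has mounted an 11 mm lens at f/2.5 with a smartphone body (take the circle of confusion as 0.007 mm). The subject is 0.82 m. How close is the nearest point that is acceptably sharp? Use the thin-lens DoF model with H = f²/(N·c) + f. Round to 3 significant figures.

Hyperfocal distance H = f²/(N·c) + f = 11²/(2.5 × 0.007) + 11 = 121/0.0175 + 11 ≈ 6925.3 mm ≈ 6.925 m.
Near limit Dn = s·(H − f)/(H + s − 2f) = 820 × (6925.3 − 11) / (6925.3 + 820 − 2 × 11) = 820 × 6914.3 / 7723.3 ≈ 734.11 mm ≈ 0.734 m.

0.734 m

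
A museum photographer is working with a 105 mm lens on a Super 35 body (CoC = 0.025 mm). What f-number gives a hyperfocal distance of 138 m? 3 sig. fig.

Rearrange H = f²/(N·c) + f for N: N = f² / ((H − f)·c).
N = 105² / ((138000 − 105) × 0.025) = 11025 / 3447 ≈ 3.20.

f/3.20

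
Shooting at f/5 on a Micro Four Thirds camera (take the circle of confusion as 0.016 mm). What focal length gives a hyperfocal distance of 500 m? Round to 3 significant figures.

From H = f²/(N·c) + f, with f ≪ H: f ≈ √(H·N·c) = √(500000 × 5 × 0.016) = √40000 ≈ 200.0 mm.
The +f correction barely moves this — solving exactly, f² + N·c·f − N·c·H = 0 ⇒ f = (−N·c + √((N·c)² + 4·N·c·H))/2 = (−0.08 + √160000)/2 ≈ 199.96 mm, so f ≈ 200 mm.

200 mm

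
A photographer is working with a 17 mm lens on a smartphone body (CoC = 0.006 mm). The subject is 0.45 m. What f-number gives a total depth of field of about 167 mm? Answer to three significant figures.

Write h = H − f = f²/(N·c). The thin-lens limits are Dn = s·h/(h + (s−f)) and Df = s·h/(h − (s−f)), so DoF = Df − Dn = 2·s·(s−f)·h / (h² − (s−f)²).
That is a quadratic in h: DoF·h² − 2·s·(s−f)·h − DoF·(s−f)² = 0 ⇒ h = (s−f)·(s + √(s² + DoF²)) / DoF = 433 × (450 + √(450² + 167²)) / 167 = 433 × (450 + 479.989) / 167 ≈ 2411.3 mm.
Then N = f²/(c·h) = 17² / (0.006 × 2411.3) = 289 / 14.468 ≈ 20.

f/20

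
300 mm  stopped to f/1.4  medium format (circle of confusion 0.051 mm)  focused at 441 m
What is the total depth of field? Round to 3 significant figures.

351 m

Hyperfocal distance H = f²/(N·c) + f = 300²/(1.4 × 0.051) + 300 = 90000/0.0714 + 300 ≈ 1260804.2 mm ≈ 1261 m.
Near limit Dn = s·(H − f)/(H + s − 2f) = 441000 × (1260804.2 − 300) / (1260804.2 + 441000 − 2 × 300) = 441000 × 1260504.2 / 1701204.2 ≈ 326758 mm.
Far limit Df = s·(H − f)/(H − s) = 441000 × (1260804.2 − 300) / (1260804.2 − 441000) = 441000 × 1260504.2 / 819804.2 ≈ 678067 mm.
Depth of field = Df − Dn = 678067 − 326758 ≈ 351309 mm ≈ 351 m.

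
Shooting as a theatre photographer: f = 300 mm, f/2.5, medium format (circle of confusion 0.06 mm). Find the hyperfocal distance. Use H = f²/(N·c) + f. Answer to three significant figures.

Hyperfocal distance H = f²/(N·c) + f = 300²/(2.5 × 0.06) + 300 = 90000/0.15 + 300 ≈ 600300.0 mm ≈ 600 m.

600 m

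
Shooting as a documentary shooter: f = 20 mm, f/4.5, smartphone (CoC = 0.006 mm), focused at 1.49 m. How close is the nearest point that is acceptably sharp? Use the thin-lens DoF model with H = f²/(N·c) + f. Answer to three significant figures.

1.36 m

Hyperfocal distance H = f²/(N·c) + f = 20²/(4.5 × 0.006) + 20 = 400/0.027 + 20 ≈ 14834.8 mm ≈ 14.83 m.
Near limit Dn = s·(H − f)/(H + s − 2f) = 1490 × (14834.8 − 20) / (14834.8 + 1490 − 2 × 20) = 1490 × 14814.8 / 16284.8 ≈ 1355.5 mm ≈ 1.36 m.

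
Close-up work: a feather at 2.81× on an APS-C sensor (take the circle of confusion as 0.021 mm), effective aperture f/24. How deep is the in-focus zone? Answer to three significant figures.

0.128 mm

At magnification m, DoF ≈ 2·N_eff·c/m² = 2 × 24 × 0.021 / 2.81² = 1.008 / 7.896 ≈ 0.128 mm.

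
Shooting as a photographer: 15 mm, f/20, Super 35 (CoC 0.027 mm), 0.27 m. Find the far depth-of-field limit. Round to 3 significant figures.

Hyperfocal distance H = f²/(N·c) + f = 15²/(20 × 0.027) + 15 = 225/0.54 + 15 ≈ 431.7 mm ≈ 0.432 m.
Far limit Df = s·(H − f)/(H − s) = 270 × (431.7 − 15) / (431.7 − 270) = 270 × 416.7 / 161.7 ≈ 695.88 mm ≈ 0.696 m.

0.696 m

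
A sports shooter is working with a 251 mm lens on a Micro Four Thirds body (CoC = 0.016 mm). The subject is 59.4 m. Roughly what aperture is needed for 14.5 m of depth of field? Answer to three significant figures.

Write h = H − f = f²/(N·c). The thin-lens limits are Dn = s·h/(h + (s−f)) and Df = s·h/(h − (s−f)), so DoF = Df − Dn = 2·s·(s−f)·h / (h² − (s−f)²).
That is a quadratic in h: DoF·h² − 2·s·(s−f)·h − DoF·(s−f)² = 0 ⇒ h = (s−f)·(s + √(s² + DoF²)) / DoF = 59149 × (59400 + √(59400² + 14500²)) / 14500 = 59149 × (59400 + 61144.2) / 14500 ≈ 491729 mm.
Then N = f²/(c·h) = 251² / (0.016 × 491729) = 63001 / 7867.7 ≈ 8.01.

f/8.01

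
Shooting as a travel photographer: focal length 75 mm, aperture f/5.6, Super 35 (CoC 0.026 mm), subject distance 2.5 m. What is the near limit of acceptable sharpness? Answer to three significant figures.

2.35 m

Hyperfocal distance H = f²/(N·c) + f = 75²/(5.6 × 0.026) + 75 = 5625/0.1456 + 75 ≈ 38708.2 mm ≈ 38.71 m.
Near limit Dn = s·(H − f)/(H + s − 2f) = 2500 × (38708.2 − 75) / (38708.2 + 2500 − 2 × 75) = 2500 × 38633.2 / 41058.2 ≈ 2352.3 mm ≈ 2.35 m.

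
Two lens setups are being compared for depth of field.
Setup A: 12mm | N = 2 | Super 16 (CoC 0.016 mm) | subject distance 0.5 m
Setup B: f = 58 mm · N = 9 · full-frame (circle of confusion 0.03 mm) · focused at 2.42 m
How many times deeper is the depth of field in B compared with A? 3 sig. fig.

8.67

Setup A: H = 12²/(2×0.016) + 12 ≈ 4512.0 mm; DoF = Df − Dn = 560.82 − 451.08 ≈ 109.74 mm.
Setup B: H = 58²/(9×0.03) + 58 ≈ 12517.3 mm; DoF = Df − Dn = 2986.10 − 2034.34 ≈ 951.76 mm.
Ratio = 951.76 / 109.74 ≈ 8.67.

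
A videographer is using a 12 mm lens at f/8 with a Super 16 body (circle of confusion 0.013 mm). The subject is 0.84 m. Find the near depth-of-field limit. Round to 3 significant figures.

Hyperfocal distance H = f²/(N·c) + f = 12²/(8 × 0.013) + 12 = 144/0.104 + 12 ≈ 1396.6 mm ≈ 1.397 m.
Near limit Dn = s·(H − f)/(H + s − 2f) = 840 × (1396.6 − 12) / (1396.6 + 840 − 2 × 12) = 840 × 1384.6 / 2212.6 ≈ 525.66 mm ≈ 0.526 m.

0.526 m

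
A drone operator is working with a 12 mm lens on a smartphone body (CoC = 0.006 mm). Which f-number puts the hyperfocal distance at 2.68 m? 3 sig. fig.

Rearrange H = f²/(N·c) + f for N: N = f² / ((H − f)·c).
N = 12² / ((2680 − 12) × 0.006) = 144 / 16.01 ≈ 9.

f/9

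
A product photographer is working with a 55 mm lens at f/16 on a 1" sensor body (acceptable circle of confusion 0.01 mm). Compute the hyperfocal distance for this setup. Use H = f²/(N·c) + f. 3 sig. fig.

Hyperfocal distance H = f²/(N·c) + f = 55²/(16 × 0.01) + 55 = 3025/0.16 + 55 ≈ 18961.2 mm ≈ 19.0 m.

19.0 m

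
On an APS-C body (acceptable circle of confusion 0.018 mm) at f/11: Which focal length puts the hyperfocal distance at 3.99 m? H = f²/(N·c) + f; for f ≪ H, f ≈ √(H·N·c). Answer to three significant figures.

28.0 mm

From H = f²/(N·c) + f, with f ≪ H: f ≈ √(H·N·c) = √(3990 × 11 × 0.018) = √790.02 ≈ 28.11 mm.
Exact: f² + N·c·f − N·c·H = 0 ⇒ f = (−N·c + √((N·c)² + 4·N·c·H))/2 = (−0.198 + √3160.1)/2 ≈ 28.008 mm ≈ 28.0 mm.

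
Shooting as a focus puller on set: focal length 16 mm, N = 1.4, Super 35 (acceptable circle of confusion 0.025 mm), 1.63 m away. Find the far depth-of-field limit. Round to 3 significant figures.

Hyperfocal distance H = f²/(N·c) + f = 16²/(1.4 × 0.025) + 16 = 256/0.035 + 16 ≈ 7330.3 mm ≈ 7.330 m.
Far limit Df = s·(H − f)/(H − s) = 1630 × (7330.3 − 16) / (7330.3 − 1630) = 1630 × 7314.3 / 5700.3 ≈ 2091.5 mm ≈ 2.09 m.

2.09 m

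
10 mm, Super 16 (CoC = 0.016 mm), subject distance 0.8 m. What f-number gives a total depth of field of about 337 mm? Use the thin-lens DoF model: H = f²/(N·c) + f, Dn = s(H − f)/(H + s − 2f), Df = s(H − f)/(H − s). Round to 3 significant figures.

f/1.60

Write h = H − f = f²/(N·c). The thin-lens limits are Dn = s·h/(h + (s−f)) and Df = s·h/(h − (s−f)), so DoF = Df − Dn = 2·s·(s−f)·h / (h² − (s−f)²).
That is a quadratic in h: DoF·h² − 2·s·(s−f)·h − DoF·(s−f)² = 0 ⇒ h = (s−f)·(s + √(s² + DoF²)) / DoF = 790 × (800 + √(800² + 337²)) / 337 = 790 × (800 + 868.084) / 337 ≈ 3910.3 mm.
Then N = f²/(c·h) = 10² / (0.016 × 3910.3) = 100 / 62.566 ≈ 1.60.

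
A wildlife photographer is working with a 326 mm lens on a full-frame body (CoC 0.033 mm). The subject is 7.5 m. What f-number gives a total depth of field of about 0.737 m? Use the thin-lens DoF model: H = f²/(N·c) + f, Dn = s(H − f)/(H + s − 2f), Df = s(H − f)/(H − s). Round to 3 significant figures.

f/22

Write h = H − f = f²/(N·c). The thin-lens limits are Dn = s·h/(h + (s−f)) and Df = s·h/(h − (s−f)), so DoF = Df − Dn = 2·s·(s−f)·h / (h² − (s−f)²).
That is a quadratic in h: DoF·h² − 2·s·(s−f)·h − DoF·(s−f)² = 0 ⇒ h = (s−f)·(s + √(s² + DoF²)) / DoF = 7174 × (7500 + √(7500² + 737²)) / 737 = 7174 × (7500 + 7536.12) / 737 ≈ 146362 mm.
Then N = f²/(c·h) = 326² / (0.033 × 146362) = 106276 / 4830.0 ≈ 22.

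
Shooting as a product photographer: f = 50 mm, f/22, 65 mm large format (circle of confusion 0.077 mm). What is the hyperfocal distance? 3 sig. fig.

1.53 m

Hyperfocal distance H = f²/(N·c) + f = 50²/(22 × 0.077) + 50 = 2500/1.694 + 50 ≈ 1525.8 mm ≈ 1.53 m.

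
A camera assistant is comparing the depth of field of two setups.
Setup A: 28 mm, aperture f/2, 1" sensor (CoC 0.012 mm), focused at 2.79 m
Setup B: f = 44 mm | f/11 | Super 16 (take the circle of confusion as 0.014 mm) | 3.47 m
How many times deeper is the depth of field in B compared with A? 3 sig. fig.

Setup A: H = 28²/(2×0.012) + 28 ≈ 32694.7 mm; DoF = Df − Dn = 3047.68 − 2572.49 ≈ 475.19 mm.
Setup B: H = 44²/(11×0.014) + 44 ≈ 12615.4 mm; DoF = Df − Dn = 4769.9 − 2726.9 ≈ 2043.0 mm.
Ratio = 2043.0 / 475.19 ≈ 4.30.

4.30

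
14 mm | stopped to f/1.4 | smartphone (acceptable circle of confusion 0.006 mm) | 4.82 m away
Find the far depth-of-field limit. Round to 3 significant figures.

Hyperfocal distance H = f²/(N·c) + f = 14²/(1.4 × 0.006) + 14 = 196/0.0084 + 14 ≈ 23347.3 mm ≈ 23.35 m.
Far limit Df = s·(H − f)/(H − s) = 4820 × (23347.3 − 14) / (23347.3 − 4820) = 4820 × 23333.3 / 18527.3 ≈ 6070.3 mm ≈ 6.07 m.

6.07 m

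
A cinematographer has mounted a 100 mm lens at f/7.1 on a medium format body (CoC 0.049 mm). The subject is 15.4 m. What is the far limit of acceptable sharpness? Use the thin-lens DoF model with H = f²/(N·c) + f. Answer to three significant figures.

32.9 m

Hyperfocal distance H = f²/(N·c) + f = 100²/(7.1 × 0.049) + 100 = 10000/0.3479 + 100 ≈ 28843.9 mm ≈ 28.84 m.
Far limit Df = s·(H − f)/(H − s) = 15400 × (28843.9 − 100) / (28843.9 − 15400) = 15400 × 28743.9 / 13443.9 ≈ 32926 mm ≈ 32.9 m.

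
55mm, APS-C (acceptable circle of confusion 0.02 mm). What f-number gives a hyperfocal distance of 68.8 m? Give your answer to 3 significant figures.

f/2.20

Rearrange H = f²/(N·c) + f for N: N = f² / ((H − f)·c).
N = 55² / ((68800 − 55) × 0.02) = 3025 / 1375 ≈ 2.20.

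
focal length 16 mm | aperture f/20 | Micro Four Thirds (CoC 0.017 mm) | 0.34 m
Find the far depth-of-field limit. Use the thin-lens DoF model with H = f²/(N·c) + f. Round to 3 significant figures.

0.597 m

Hyperfocal distance H = f²/(N·c) + f = 16²/(20 × 0.017) + 16 = 256/0.34 + 16 ≈ 768.9 mm ≈ 0.769 m.
Far limit Df = s·(H − f)/(H − s) = 340 × (768.9 − 16) / (768.9 − 340) = 340 × 752.9 / 428.9 ≈ 596.82 mm ≈ 0.597 m.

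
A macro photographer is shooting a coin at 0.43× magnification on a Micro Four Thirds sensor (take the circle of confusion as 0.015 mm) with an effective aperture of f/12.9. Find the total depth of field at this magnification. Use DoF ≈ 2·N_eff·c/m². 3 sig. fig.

2.09 mm

At magnification m, DoF ≈ 2·N_eff·c/m² = 2 × 12.9 × 0.015 / 0.43² = 0.387 / 0.1849 ≈ 2.09 mm.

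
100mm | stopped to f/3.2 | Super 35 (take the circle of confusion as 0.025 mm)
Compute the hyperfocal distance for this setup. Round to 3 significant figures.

125 m

Hyperfocal distance H = f²/(N·c) + f = 100²/(3.2 × 0.025) + 100 = 10000/0.08 + 100 ≈ 125100.0 mm ≈ 125 m.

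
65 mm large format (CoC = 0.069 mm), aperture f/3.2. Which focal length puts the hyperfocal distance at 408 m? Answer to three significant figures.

300 mm

From H = f²/(N·c) + f, with f ≪ H: f ≈ √(H·N·c) = √(408000 × 3.2 × 0.069) = √90086 ≈ 300.1 mm.
The +f correction barely moves this — solving exactly, f² + N·c·f − N·c·H = 0 ⇒ f = (−N·c + √((N·c)² + 4·N·c·H))/2 = (−0.2208 + √360346)/2 ≈ 300.03 mm, so f ≈ 300 mm.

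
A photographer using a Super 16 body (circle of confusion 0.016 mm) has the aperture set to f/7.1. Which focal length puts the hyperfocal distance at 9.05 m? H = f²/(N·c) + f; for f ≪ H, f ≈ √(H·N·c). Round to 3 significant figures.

32.0 mm

From H = f²/(N·c) + f, with f ≪ H: f ≈ √(H·N·c) = √(9050 × 7.1 × 0.016) = √1028.1 ≈ 32.06 mm.
Exact: f² + N·c·f − N·c·H = 0 ⇒ f = (−N·c + √((N·c)² + 4·N·c·H))/2 = (−0.1136 + √4112.3)/2 ≈ 32.007 mm ≈ 32.0 mm.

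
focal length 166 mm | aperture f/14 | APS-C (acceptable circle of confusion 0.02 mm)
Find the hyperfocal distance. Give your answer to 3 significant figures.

Hyperfocal distance H = f²/(N·c) + f = 166²/(14 × 0.02) + 166 = 27556/0.28 + 166 ≈ 98580.3 mm ≈ 98.6 m.

98.6 m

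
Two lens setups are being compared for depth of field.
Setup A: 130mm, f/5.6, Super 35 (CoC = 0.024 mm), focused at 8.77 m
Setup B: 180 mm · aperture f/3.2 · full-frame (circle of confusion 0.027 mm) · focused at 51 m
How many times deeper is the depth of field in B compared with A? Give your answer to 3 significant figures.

Setup A: H = 130²/(5.6×0.024) + 130 ≈ 125874.0 mm; DoF = Df − Dn = 9417.1 − 8206.1 ≈ 1211.0 mm.
Setup B: H = 180²/(3.2×0.027) + 180 ≈ 375180.0 mm; DoF = Df − Dn = 58995 − 44913 ≈ 14082 mm.
Ratio = 14082 / 1211.0 ≈ 11.6.

11.6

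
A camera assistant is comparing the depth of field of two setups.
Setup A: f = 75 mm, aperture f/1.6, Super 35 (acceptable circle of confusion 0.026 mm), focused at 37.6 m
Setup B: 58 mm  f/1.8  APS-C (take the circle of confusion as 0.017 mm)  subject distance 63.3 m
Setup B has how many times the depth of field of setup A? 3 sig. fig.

4.81

Setup A: H = 75²/(1.6×0.026) + 75 ≈ 135291.3 mm; DoF = Df − Dn = 52043 − 29432 ≈ 22611 mm.
Setup B: H = 58²/(1.8×0.017) + 58 ≈ 109992.6 mm; DoF = Df − Dn = 149036 − 40184 ≈ 108852 mm.
Ratio = 108852 / 22611 ≈ 4.81.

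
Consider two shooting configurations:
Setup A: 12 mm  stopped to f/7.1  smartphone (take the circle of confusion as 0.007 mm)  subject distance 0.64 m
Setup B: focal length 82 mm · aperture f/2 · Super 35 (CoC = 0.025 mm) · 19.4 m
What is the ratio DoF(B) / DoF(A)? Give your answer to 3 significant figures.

Setup A: H = 12²/(7.1×0.007) + 12 ≈ 2909.4 mm; DoF = Df − Dn = 817.11 − 525.99 ≈ 291.12 mm.
Setup B: H = 82²/(2×0.025) + 82 ≈ 134562.0 mm; DoF = Df − Dn = 22654.3 − 16963.2 ≈ 5691.1 mm.
Ratio = 5691.1 / 291.12 ≈ 19.5.

19.5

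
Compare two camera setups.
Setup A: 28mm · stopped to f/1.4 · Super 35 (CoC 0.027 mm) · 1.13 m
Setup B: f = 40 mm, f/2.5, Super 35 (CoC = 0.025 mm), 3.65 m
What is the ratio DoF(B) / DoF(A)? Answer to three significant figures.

8.72

Setup A: H = 28²/(1.4×0.027) + 28 ≈ 20768.7 mm; DoF = Df − Dn = 1193.41 − 1072.99 ≈ 120.42 mm.
Setup B: H = 40²/(2.5×0.025) + 40 ≈ 25640.0 mm; DoF = Df − Dn = 4249.2 − 3198.9 ≈ 1050.3 mm.
Ratio = 1050.3 / 120.42 ≈ 8.72.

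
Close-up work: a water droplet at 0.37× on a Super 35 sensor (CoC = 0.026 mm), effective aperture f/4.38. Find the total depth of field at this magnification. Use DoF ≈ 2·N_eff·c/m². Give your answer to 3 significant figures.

1.66 mm

At magnification m, DoF ≈ 2·N_eff·c/m² = 2 × 4.38 × 0.026 / 0.37² = 0.2278 / 0.1369 ≈ 1.66 mm.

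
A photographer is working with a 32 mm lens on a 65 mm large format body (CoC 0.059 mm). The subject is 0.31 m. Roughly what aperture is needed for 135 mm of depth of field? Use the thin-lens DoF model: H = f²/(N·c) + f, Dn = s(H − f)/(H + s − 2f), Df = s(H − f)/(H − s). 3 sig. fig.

f/13

Write h = H − f = f²/(N·c). The thin-lens limits are Dn = s·h/(h + (s−f)) and Df = s·h/(h − (s−f)), so DoF = Df − Dn = 2·s·(s−f)·h / (h² − (s−f)²).
That is a quadratic in h: DoF·h² − 2·s·(s−f)·h − DoF·(s−f)² = 0 ⇒ h = (s−f)·(s + √(s² + DoF²)) / DoF = 278 × (310 + √(310² + 135²)) / 135 = 278 × (310 + 338.120) / 135 ≈ 1334.6 mm.
Then N = f²/(c·h) = 32² / (0.059 × 1334.6) = 1024 / 78.744 ≈ 13.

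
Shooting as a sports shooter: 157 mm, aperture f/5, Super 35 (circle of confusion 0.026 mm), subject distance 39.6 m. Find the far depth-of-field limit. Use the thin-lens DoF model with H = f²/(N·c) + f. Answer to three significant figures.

50.0 m

Hyperfocal distance H = f²/(N·c) + f = 157²/(5 × 0.026) + 157 = 24649/0.13 + 157 ≈ 189764.7 mm ≈ 189.8 m.
Far limit Df = s·(H − f)/(H − s) = 39600 × (189764.7 − 157) / (189764.7 − 39600) = 39600 × 189607.7 / 150164.7 ≈ 50002 mm ≈ 50.0 m.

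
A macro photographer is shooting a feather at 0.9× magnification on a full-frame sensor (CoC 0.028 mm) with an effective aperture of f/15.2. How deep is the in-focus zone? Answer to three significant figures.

1.05 mm

At magnification m, DoF ≈ 2·N_eff·c/m² = 2 × 15.2 × 0.028 / 0.9² = 0.8512 / 0.81 ≈ 1.05 mm.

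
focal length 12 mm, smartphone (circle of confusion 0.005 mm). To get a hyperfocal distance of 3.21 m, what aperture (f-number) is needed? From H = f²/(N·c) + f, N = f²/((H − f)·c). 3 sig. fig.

f/9.01

Rearrange H = f²/(N·c) + f for N: N = f² / ((H − f)·c).
N = 12² / ((3210 − 12) × 0.005) = 144 / 15.99 ≈ 9.01.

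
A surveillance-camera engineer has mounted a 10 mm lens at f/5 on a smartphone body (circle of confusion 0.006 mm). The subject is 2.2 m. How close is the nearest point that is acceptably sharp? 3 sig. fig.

Hyperfocal distance H = f²/(N·c) + f = 10²/(5 × 0.006) + 10 = 100/0.03 + 10 ≈ 3343.3 mm ≈ 3.343 m.
Near limit Dn = s·(H − f)/(H + s − 2f) = 2200 × (3343.3 − 10) / (3343.3 + 2200 − 2 × 10) = 2200 × 3333.3 / 5523.3 ≈ 1327.7 mm ≈ 1.33 m.

1.33 m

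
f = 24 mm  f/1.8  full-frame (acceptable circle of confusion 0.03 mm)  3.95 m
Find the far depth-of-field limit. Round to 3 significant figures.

Hyperfocal distance H = f²/(N·c) + f = 24²/(1.8 × 0.03) + 24 = 576/0.054 + 24 ≈ 10690.7 mm ≈ 10.69 m.
Far limit Df = s·(H − f)/(H − s) = 3950 × (10690.7 − 24) / (10690.7 − 3950) = 3950 × 10666.7 / 6740.7 ≈ 6250.6 mm ≈ 6.25 m.

6.25 m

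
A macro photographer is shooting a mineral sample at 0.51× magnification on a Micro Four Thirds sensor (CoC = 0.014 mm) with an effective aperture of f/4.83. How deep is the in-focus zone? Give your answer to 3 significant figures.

0.520 mm

At magnification m, DoF ≈ 2·N_eff·c/m² = 2 × 4.83 × 0.014 / 0.51² = 0.1352 / 0.2601 ≈ 0.52 mm.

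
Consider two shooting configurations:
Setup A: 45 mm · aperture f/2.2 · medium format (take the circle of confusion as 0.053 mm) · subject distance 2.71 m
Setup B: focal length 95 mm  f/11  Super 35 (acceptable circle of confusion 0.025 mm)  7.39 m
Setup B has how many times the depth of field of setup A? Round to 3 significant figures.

Setup A: H = 45²/(2.2×0.053) + 45 ≈ 17412.1 mm; DoF = Df − Dn = 3201.23 − 2349.47 ≈ 851.76 mm.
Setup B: H = 95²/(11×0.025) + 95 ≈ 32913.2 mm; DoF = Df − Dn = 9502.2 − 6046.1 ≈ 3456.1 mm.
Ratio = 3456.1 / 851.76 ≈ 4.06.

4.06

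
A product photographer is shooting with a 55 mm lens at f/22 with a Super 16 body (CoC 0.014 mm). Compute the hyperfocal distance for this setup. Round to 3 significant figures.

Hyperfocal distance H = f²/(N·c) + f = 55²/(22 × 0.014) + 55 = 3025/0.308 + 55 ≈ 9876.4 mm ≈ 9.88 m.

9.88 m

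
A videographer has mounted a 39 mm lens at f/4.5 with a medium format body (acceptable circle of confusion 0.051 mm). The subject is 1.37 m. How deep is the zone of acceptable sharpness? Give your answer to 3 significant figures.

Hyperfocal distance H = f²/(N·c) + f = 39²/(4.5 × 0.051) + 39 = 1521/0.2295 + 39 ≈ 6666.5 mm ≈ 6.666 m.
Near limit Dn = s·(H − f)/(H + s − 2f) = 1370 × (6666.5 − 39) / (6666.5 + 1370 − 2 × 39) = 1370 × 6627.5 / 7958.5 ≈ 1140.88 mm.
Far limit Df = s·(H − f)/(H − s) = 1370 × (6666.5 − 39) / (6666.5 − 1370) = 1370 × 6627.5 / 5296.5 ≈ 1714.28 mm.
Depth of field = Df − Dn = 1714.28 − 1140.88 ≈ 573.40 mm ≈ 0.573 m.

0.573 m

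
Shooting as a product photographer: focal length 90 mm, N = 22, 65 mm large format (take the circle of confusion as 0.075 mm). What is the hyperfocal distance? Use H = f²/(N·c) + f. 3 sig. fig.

5.00 m

Hyperfocal distance H = f²/(N·c) + f = 90²/(22 × 0.075) + 90 = 8100/1.65 + 90 ≈ 4999.1 mm ≈ 5.00 m.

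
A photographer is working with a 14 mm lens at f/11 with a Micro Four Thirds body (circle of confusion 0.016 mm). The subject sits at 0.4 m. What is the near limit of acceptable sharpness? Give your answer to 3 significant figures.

297 mm

Hyperfocal distance H = f²/(N·c) + f = 14²/(11 × 0.016) + 14 = 196/0.176 + 14 ≈ 1127.6 mm ≈ 1.128 m.
Near limit Dn = s·(H − f)/(H + s − 2f) = 400 × (1127.6 − 14) / (1127.6 + 400 − 2 × 14) = 400 × 1113.6 / 1499.6 ≈ 297.04 mm.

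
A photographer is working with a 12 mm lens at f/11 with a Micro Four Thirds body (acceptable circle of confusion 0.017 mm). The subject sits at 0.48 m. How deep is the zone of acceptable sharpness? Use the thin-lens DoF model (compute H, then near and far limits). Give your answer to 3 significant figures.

0.925 m

Hyperfocal distance H = f²/(N·c) + f = 12²/(11 × 0.017) + 12 = 144/0.187 + 12 ≈ 782.1 mm ≈ 0.782 m.
Near limit Dn = s·(H − f)/(H + s − 2f) = 480 × (782.1 − 12) / (782.1 + 480 − 2 × 12) = 480 × 770.1 / 1238.1 ≈ 298.55 mm.
Far limit Df = s·(H − f)/(H − s) = 480 × (782.1 − 12) / (782.1 − 480) = 480 × 770.1 / 302.1 ≈ 1223.71 mm.
Depth of field = Df − Dn = 1223.71 − 298.55 ≈ 925.16 mm ≈ 0.925 m.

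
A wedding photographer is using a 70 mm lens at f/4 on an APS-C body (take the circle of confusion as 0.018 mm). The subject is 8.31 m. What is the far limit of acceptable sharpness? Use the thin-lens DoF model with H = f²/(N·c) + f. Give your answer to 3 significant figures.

9.45 m

Hyperfocal distance H = f²/(N·c) + f = 70²/(4 × 0.018) + 70 = 4900/0.072 + 70 ≈ 68125.6 mm ≈ 68.13 m.
Far limit Df = s·(H − f)/(H − s) = 8310 × (68125.6 − 70) / (68125.6 − 8310) = 8310 × 68055.6 / 59815.6 ≈ 9454.8 mm ≈ 9.45 m.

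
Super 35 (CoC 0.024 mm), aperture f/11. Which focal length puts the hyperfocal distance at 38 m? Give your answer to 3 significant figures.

100 mm

From H = f²/(N·c) + f, with f ≪ H: f ≈ √(H·N·c) = √(38000 × 11 × 0.024) = √10032 ≈ 100.2 mm.
The +f correction barely moves this — solving exactly, f² + N·c·f − N·c·H = 0 ⇒ f = (−N·c + √((N·c)² + 4·N·c·H))/2 = (−0.264 + √40128)/2 ≈ 100.03 mm, so f ≈ 100 mm.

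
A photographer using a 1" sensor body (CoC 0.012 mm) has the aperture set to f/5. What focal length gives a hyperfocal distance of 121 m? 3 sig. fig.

From H = f²/(N·c) + f, with f ≪ H: f ≈ √(H·N·c) = √(121000 × 5 × 0.012) = √7260.0 ≈ 85.21 mm.
The +f correction barely moves this — solving exactly, f² + N·c·f − N·c·H = 0 ⇒ f = (−N·c + √((N·c)² + 4·N·c·H))/2 = (−0.06 + √29040)/2 ≈ 85.176 mm, so f ≈ 85.2 mm.

85.2 mm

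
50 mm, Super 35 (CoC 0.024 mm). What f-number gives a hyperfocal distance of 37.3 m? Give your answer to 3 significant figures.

f/2.80

Rearrange H = f²/(N·c) + f for N: N = f² / ((H − f)·c).
N = 50² / ((37300 − 50) × 0.024) = 2500 / 894.0 ≈ 2.80.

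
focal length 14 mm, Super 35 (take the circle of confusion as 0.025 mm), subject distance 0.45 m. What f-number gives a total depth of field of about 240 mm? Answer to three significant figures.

f/4.50

Write h = H − f = f²/(N·c). The thin-lens limits are Dn = s·h/(h + (s−f)) and Df = s·h/(h − (s−f)), so DoF = Df − Dn = 2·s·(s−f)·h / (h² − (s−f)²).
That is a quadratic in h: DoF·h² − 2·s·(s−f)·h − DoF·(s−f)² = 0 ⇒ h = (s−f)·(s + √(s² + DoF²)) / DoF = 436 × (450 + √(450² + 240²)) / 240 = 436 × (450 + 510.000) / 240 ≈ 1744.0 mm.
Then N = f²/(c·h) = 14² / (0.025 × 1744.0) = 196 / 43.600 ≈ 4.50.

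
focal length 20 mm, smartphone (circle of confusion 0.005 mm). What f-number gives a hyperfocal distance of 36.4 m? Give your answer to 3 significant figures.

f/2.20

Rearrange H = f²/(N·c) + f for N: N = f² / ((H − f)·c).
N = 20² / ((36400 − 20) × 0.005) = 400 / 181.9 ≈ 2.20.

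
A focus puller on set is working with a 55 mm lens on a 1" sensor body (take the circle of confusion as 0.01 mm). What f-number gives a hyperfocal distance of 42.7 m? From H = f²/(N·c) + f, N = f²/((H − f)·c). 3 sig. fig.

Rearrange H = f²/(N·c) + f for N: N = f² / ((H − f)·c).
N = 55² / ((42700 − 55) × 0.01) = 3025 / 426.4 ≈ 7.09.

f/7.09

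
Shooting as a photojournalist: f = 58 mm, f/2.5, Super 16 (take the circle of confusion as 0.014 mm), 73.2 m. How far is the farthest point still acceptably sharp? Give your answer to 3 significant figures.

Hyperfocal distance H = f²/(N·c) + f = 58²/(2.5 × 0.014) + 58 = 3364/0.035 + 58 ≈ 96172.3 mm ≈ 96.17 m.
Far limit Df = s·(H − f)/(H − s) = 73200 × (96172.3 − 58) / (96172.3 − 73200) = 73200 × 96114.3 / 22972.3 ≈ 306263 mm ≈ 306 m.

306 m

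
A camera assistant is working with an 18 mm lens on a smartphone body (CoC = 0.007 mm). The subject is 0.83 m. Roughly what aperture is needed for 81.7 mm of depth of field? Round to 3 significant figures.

f/2.80

Write h = H − f = f²/(N·c). The thin-lens limits are Dn = s·h/(h + (s−f)) and Df = s·h/(h − (s−f)), so DoF = Df − Dn = 2·s·(s−f)·h / (h² − (s−f)²).
That is a quadratic in h: DoF·h² − 2·s·(s−f)·h − DoF·(s−f)² = 0 ⇒ h = (s−f)·(s + √(s² + DoF²)) / DoF = 812 × (830 + √(830² + 81.7²)) / 81.7 = 812 × (830 + 834.011) / 81.7 ≈ 16538 mm.
Then N = f²/(c·h) = 18² / (0.007 × 16538) = 324 / 115.77 ≈ 2.80.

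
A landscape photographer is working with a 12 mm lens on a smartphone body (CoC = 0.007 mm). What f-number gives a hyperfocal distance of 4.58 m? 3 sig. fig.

f/4.50

Rearrange H = f²/(N·c) + f for N: N = f² / ((H − f)·c).
N = 12² / ((4580 − 12) × 0.007) = 144 / 31.98 ≈ 4.50.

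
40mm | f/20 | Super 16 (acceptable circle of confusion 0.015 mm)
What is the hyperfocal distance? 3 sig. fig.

Hyperfocal distance H = f²/(N·c) + f = 40²/(20 × 0.015) + 40 = 1600/0.3 + 40 ≈ 5373.3 mm ≈ 5.37 m.

5.37 m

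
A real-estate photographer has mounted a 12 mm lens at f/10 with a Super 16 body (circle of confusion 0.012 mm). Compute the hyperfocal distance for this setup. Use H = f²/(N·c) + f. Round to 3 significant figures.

Hyperfocal distance H = f²/(N·c) + f = 12²/(10 × 0.012) + 12 = 144/0.12 + 12 ≈ 1212.0 mm ≈ 1.21 m.

1.21 m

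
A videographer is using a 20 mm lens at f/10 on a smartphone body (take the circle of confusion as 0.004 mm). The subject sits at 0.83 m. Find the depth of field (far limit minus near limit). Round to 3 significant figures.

135 mm

Hyperfocal distance H = f²/(N·c) + f = 20²/(10 × 0.004) + 20 = 400/0.04 + 20 ≈ 10020.0 mm ≈ 10.02 m.
Near limit Dn = s·(H − f)/(H + s − 2f) = 830 × (10020.0 − 20) / (10020.0 + 830 − 2 × 20) = 830 × 10000.0 / 10810.0 ≈ 767.81 mm.
Far limit Df = s·(H − f)/(H − s) = 830 × (10020.0 − 20) / (10020.0 − 830) = 830 × 10000.0 / 9190.0 ≈ 903.16 mm.
Depth of field = Df − Dn = 903.16 − 767.81 ≈ 135.35 mm.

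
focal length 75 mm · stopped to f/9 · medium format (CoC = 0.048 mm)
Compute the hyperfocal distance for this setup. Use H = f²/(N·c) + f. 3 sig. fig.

Hyperfocal distance H = f²/(N·c) + f = 75²/(9 × 0.048) + 75 = 5625/0.432 + 75 ≈ 13095.8 mm ≈ 13.1 m.

13.1 m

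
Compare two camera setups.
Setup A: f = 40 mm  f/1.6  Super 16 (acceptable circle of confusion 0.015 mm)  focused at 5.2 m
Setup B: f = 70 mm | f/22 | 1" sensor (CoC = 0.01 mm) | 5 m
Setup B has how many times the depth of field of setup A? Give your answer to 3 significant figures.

2.87

Setup A: H = 40²/(1.6×0.015) + 40 ≈ 66706.7 mm; DoF = Df − Dn = 5636.25 − 4826.43 ≈ 809.82 mm.
Setup B: H = 70²/(22×0.01) + 70 ≈ 22342.7 mm; DoF = Df − Dn = 6421.3 − 4093.8 ≈ 2327.5 mm.
Ratio = 2327.5 / 809.82 ≈ 2.87.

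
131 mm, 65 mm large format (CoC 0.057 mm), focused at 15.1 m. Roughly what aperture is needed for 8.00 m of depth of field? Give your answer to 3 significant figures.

Write h = H − f = f²/(N·c). The thin-lens limits are Dn = s·h/(h + (s−f)) and Df = s·h/(h − (s−f)), so DoF = Df − Dn = 2·s·(s−f)·h / (h² − (s−f)²).
That is a quadratic in h: DoF·h² − 2·s·(s−f)·h − DoF·(s−f)² = 0 ⇒ h = (s−f)·(s + √(s² + DoF²)) / DoF = 14969 × (15100 + √(15100² + 8000²)) / 8000 = 14969 × (15100 + 17088.3) / 8000 ≈ 60228 mm.
Then N = f²/(c·h) = 131² / (0.057 × 60228) = 17161 / 3433.0 ≈ 5.

f/5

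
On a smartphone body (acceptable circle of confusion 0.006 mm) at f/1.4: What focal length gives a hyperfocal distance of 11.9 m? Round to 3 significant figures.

From H = f²/(N·c) + f, with f ≪ H: f ≈ √(H·N·c) = √(11900 × 1.4 × 0.006) = √99.960 ≈ 9.998 mm.
Exact: f² + N·c·f − N·c·H = 0 ⇒ f = (−N·c + √((N·c)² + 4·N·c·H))/2 = (−0.0084 + √399.84)/2 ≈ 9.9938 mm ≈ 9.99 mm.

9.99 mm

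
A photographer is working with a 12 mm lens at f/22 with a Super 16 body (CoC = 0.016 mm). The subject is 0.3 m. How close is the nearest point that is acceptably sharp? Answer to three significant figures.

176 mm

Hyperfocal distance H = f²/(N·c) + f = 12²/(22 × 0.016) + 12 = 144/0.352 + 12 ≈ 421.1 mm ≈ 0.421 m.
Near limit Dn = s·(H − f)/(H + s − 2f) = 300 × (421.1 − 12) / (421.1 + 300 − 2 × 12) = 300 × 409.1 / 697.1 ≈ 176.06 mm.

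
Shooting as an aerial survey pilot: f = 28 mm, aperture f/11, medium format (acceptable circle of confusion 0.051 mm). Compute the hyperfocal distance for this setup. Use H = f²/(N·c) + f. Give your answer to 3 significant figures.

Hyperfocal distance H = f²/(N·c) + f = 28²/(11 × 0.051) + 28 = 784/0.561 + 28 ≈ 1425.5 mm ≈ 1.43 m.

1.43 m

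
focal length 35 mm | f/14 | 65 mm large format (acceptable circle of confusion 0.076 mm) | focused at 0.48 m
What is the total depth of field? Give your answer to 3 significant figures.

Hyperfocal distance H = f²/(N·c) + f = 35²/(14 × 0.076) + 35 = 1225/1.064 + 35 ≈ 1186.3 mm ≈ 1.186 m.
Near limit Dn = s·(H − f)/(H + s − 2f) = 480 × (1186.3 − 35) / (1186.3 + 480 − 2 × 35) = 480 × 1151.3 / 1596.3 ≈ 346.19 mm.
Far limit Df = s·(H − f)/(H − s) = 480 × (1186.3 − 35) / (1186.3 − 480) = 480 × 1151.3 / 706.3 ≈ 782.41 mm.
Depth of field = Df − Dn = 782.41 − 346.19 ≈ 436.22 mm.

436 mm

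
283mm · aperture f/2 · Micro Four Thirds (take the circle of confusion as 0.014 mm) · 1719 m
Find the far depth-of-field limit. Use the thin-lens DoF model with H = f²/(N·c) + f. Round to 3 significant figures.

4310 m

Hyperfocal distance H = f²/(N·c) + f = 283²/(2 × 0.014) + 283 = 80089/0.028 + 283 ≈ 2860604.4 mm ≈ 2861 m.
Far limit Df = s·(H − f)/(H − s) = 1719000 × (2860604.4 − 283) / (2860604.4 − 1719000) = 1719000 × 2860321.4 / 1141604.4 ≈ 4307002 mm ≈ 4310 m.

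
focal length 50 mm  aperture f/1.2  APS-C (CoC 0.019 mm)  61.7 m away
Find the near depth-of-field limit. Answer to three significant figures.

Hyperfocal distance H = f²/(N·c) + f = 50²/(1.2 × 0.019) + 50 = 2500/0.0228 + 50 ≈ 109699.1 mm ≈ 109.7 m.
Near limit Dn = s·(H − f)/(H + s − 2f) = 61700 × (109699.1 − 50) / (109699.1 + 61700 − 2 × 50) = 61700 × 109649.1 / 171299.1 ≈ 39494 mm ≈ 39.5 m.

39.5 m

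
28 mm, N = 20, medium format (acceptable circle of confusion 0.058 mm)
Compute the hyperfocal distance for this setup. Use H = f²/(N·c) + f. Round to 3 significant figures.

0.704 m

Hyperfocal distance H = f²/(N·c) + f = 28²/(20 × 0.058) + 28 = 784/1.16 + 28 ≈ 703.9 mm ≈ 0.704 m.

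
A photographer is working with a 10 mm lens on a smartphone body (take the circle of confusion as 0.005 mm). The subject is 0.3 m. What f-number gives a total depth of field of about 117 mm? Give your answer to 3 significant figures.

Write h = H − f = f²/(N·c). The thin-lens limits are Dn = s·h/(h + (s−f)) and Df = s·h/(h − (s−f)), so DoF = Df − Dn = 2·s·(s−f)·h / (h² − (s−f)²).
That is a quadratic in h: DoF·h² − 2·s·(s−f)·h − DoF·(s−f)² = 0 ⇒ h = (s−f)·(s + √(s² + DoF²)) / DoF = 290 × (300 + √(300² + 117²)) / 117 = 290 × (300 + 322.008) / 117 ≈ 1541.7 mm.
Then N = f²/(c·h) = 10² / (0.005 × 1541.7) = 100 / 7.7086 ≈ 13.

f/13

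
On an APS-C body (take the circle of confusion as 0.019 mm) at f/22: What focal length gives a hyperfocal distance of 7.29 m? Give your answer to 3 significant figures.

From H = f²/(N·c) + f, with f ≪ H: f ≈ √(H·N·c) = √(7290 × 22 × 0.019) = √3047.2 ≈ 55.20 mm.
Exact: f² + N·c·f − N·c·H = 0 ⇒ f = (−N·c + √((N·c)² + 4·N·c·H))/2 = (−0.418 + √12189)/2 ≈ 54.993 mm ≈ 55.0 mm.

55.0 mm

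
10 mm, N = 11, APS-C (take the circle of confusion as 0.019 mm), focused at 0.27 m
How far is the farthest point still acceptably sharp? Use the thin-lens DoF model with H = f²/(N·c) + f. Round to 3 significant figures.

0.591 m

Hyperfocal distance H = f²/(N·c) + f = 10²/(11 × 0.019) + 10 = 100/0.209 + 10 ≈ 488.5 mm ≈ 0.488 m.
Far limit Df = s·(H − f)/(H − s) = 270 × (488.5 − 10) / (488.5 − 270) = 270 × 478.5 / 218.5 ≈ 591.33 mm ≈ 0.591 m.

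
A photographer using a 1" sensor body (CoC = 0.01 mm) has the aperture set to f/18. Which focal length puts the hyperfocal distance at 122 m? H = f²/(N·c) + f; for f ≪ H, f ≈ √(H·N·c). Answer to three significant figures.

From H = f²/(N·c) + f, with f ≪ H: f ≈ √(H·N·c) = √(122000 × 18 × 0.01) = √21960 ≈ 148.2 mm.
The +f correction barely moves this — solving exactly, f² + N·c·f − N·c·H = 0 ⇒ f = (−N·c + √((N·c)² + 4·N·c·H))/2 = (−0.18 + √87840)/2 ≈ 148.10 mm, so f ≈ 148 mm.

148 mm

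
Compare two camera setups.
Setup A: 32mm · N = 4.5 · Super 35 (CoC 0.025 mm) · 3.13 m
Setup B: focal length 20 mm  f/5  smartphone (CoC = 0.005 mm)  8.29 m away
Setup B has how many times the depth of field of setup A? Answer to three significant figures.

Setup A: H = 32²/(4.5×0.025) + 32 ≈ 9134.2 mm; DoF = Df − Dn = 4745.0 − 2335.2 ≈ 2409.8 mm.
Setup B: H = 20²/(5×0.005) + 20 ≈ 16020.0 mm; DoF = Df − Dn = 17159 − 5465 ≈ 11694 mm.
Ratio = 11694 / 2409.8 ≈ 4.85.

4.85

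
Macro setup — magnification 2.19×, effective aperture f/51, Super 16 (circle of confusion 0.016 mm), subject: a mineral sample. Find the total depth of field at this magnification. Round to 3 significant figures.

At magnification m, DoF ≈ 2·N_eff·c/m² = 2 × 51 × 0.016 / 2.19² = 1.632 / 4.796 ≈ 0.34 mm.

0.340 mm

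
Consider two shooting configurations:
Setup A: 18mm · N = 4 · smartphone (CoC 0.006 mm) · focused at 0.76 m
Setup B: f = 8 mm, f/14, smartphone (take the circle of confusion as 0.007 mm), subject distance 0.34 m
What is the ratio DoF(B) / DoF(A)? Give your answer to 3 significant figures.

Setup A: H = 18²/(4×0.006) + 18 ≈ 13518.0 mm; DoF = Df − Dn = 804.201 − 720.404 ≈ 83.797 mm.
Setup B: H = 8²/(14×0.007) + 8 ≈ 661.1 mm; DoF = Df − Dn = 691.58 − 225.41 ≈ 466.17 mm.
Ratio = 466.17 / 83.797 ≈ 5.56.

5.56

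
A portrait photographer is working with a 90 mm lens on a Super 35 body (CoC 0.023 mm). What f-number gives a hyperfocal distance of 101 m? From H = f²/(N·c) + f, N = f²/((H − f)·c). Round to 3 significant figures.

f/3.49

Rearrange H = f²/(N·c) + f for N: N = f² / ((H − f)·c).
N = 90² / ((101000 − 90) × 0.023) = 8100 / 2321 ≈ 3.49.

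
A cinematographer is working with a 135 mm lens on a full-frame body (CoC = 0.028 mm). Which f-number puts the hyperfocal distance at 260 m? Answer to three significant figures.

Rearrange H = f²/(N·c) + f for N: N = f² / ((H − f)·c).
N = 135² / ((260000 − 135) × 0.028) = 18225 / 7276 ≈ 2.50.

f/2.50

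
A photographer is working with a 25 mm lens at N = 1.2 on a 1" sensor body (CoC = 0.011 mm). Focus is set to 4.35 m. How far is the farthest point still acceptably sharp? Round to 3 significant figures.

4.79 m

Hyperfocal distance H = f²/(N·c) + f = 25²/(1.2 × 0.011) + 25 = 625/0.0132 + 25 ≈ 47373.5 mm ≈ 47.37 m.
Far limit Df = s·(H − f)/(H − s) = 4350 × (47373.5 − 25) / (47373.5 − 4350) = 4350 × 47348.5 / 43023.5 ≈ 4787.3 mm ≈ 4.79 m.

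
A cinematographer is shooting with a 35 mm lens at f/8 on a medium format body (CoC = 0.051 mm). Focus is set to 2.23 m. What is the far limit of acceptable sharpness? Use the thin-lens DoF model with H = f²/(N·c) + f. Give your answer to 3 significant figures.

8.29 m

Hyperfocal distance H = f²/(N·c) + f = 35²/(8 × 0.051) + 35 = 1225/0.408 + 35 ≈ 3037.5 mm ≈ 3.037 m.
Far limit Df = s·(H − f)/(H − s) = 2230 × (3037.5 − 35) / (3037.5 − 2230) = 2230 × 3002.5 / 807.5 ≈ 8292.1 mm ≈ 8.29 m.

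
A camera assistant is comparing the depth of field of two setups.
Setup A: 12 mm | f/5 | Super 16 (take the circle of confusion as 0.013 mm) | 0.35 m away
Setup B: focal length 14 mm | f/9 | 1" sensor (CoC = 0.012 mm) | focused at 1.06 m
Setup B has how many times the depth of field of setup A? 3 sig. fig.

16.7

Setup A: H = 12²/(5×0.013) + 12 ≈ 2227.4 mm; DoF = Df − Dn = 413.01 − 303.67 ≈ 109.34 mm.
Setup B: H = 14²/(9×0.012) + 14 ≈ 1828.8 mm; DoF = Df − Dn = 2502.2 − 672.4 ≈ 1829.8 mm.
Ratio = 1829.8 / 109.34 ≈ 16.7.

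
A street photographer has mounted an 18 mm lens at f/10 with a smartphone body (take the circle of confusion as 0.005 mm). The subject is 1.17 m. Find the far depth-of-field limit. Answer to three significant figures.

1.42 m

Hyperfocal distance H = f²/(N·c) + f = 18²/(10 × 0.005) + 18 = 324/0.05 + 18 ≈ 6498.0 mm ≈ 6.498 m.
Far limit Df = s·(H − f)/(H − s) = 1170 × (6498.0 − 18) / (6498.0 − 1170) = 1170 × 6480.0 / 5328.0 ≈ 1423.0 mm ≈ 1.42 m.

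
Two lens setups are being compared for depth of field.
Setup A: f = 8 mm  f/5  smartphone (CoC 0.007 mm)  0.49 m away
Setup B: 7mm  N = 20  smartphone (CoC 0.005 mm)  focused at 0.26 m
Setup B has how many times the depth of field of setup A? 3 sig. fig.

Setup A: H = 8²/(5×0.007) + 8 ≈ 1836.6 mm; DoF = Df − Dn = 665.39 − 387.78 ≈ 277.61 mm.
Setup B: H = 7²/(20×0.005) + 7 ≈ 497.0 mm; DoF = Df − Dn = 537.55 − 171.47 ≈ 366.08 mm.
Ratio = 366.08 / 277.61 ≈ 1.32.

1.32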